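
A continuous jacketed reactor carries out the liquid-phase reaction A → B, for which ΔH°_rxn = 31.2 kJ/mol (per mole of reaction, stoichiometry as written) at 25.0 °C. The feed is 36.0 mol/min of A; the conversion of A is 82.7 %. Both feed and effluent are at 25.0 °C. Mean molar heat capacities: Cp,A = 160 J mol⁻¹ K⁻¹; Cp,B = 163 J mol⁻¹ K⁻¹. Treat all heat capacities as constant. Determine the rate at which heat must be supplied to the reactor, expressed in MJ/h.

Extent of reaction ξ = 0.827 × 36.0 = 29.772 mol/min
Reaction term: ξ·ΔH°_rxn = 29.772 × 31.2 = 928.89 kJ/min
Q = ΔH = 928.89 kJ/min = 15.481 kW
Heat supplied = 55.733 MJ/h

Q_in = 55.7 MJ/h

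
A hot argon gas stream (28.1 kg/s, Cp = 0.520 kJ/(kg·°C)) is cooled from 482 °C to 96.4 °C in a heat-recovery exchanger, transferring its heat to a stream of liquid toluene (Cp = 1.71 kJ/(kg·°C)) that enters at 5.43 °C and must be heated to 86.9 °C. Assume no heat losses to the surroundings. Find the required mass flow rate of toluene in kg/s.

ṁ_c = 40.4 kg/s

Heat released by hot stream: Q = 28.1 × 0.520 × (482 − 96.4) = 5634.4 kJ/s
Energy balance on cold side (adiabatic exchanger): Q = ṁ_c·Cp_c·(T_c,out − T_c,in)
ṁ_c = 5634.4 / [1.71 × (86.9 − 5.43)] = 40.444 kg/s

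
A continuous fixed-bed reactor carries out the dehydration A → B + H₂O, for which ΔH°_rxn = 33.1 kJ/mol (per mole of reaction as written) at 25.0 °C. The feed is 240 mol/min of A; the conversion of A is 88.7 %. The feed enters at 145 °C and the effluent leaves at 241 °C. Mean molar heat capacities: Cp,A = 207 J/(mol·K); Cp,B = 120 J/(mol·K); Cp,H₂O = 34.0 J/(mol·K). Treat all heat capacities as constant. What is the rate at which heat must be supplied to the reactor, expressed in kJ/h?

Extent of reaction ξ = 0.887 × 240 = 212.88 mol/min
Reaction term: ξ·ΔH°_rxn = 212.88 × 33.1 = 7046.3 kJ/min
Sensible, feed 145→25 °C: -5961.6 kJ/min
Outlet flows (mol/min): A 27.12, B 212.88, H₂O 212.88
Sensible, products 25→241 °C: 8293.8 kJ/min
Q = ΔH = 9378.6 kJ/min = 156.31 kW
Heat supplied = 562710 kJ/h

Q_in = 563000 kJ/h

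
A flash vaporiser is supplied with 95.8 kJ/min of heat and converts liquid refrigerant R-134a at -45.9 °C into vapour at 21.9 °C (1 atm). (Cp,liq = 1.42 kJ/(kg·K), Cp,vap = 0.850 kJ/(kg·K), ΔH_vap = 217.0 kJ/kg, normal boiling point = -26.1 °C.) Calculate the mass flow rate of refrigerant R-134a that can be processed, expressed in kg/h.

ṁ = 20.1 kg/h

Δh = 1.42×(-26.1−-45.9) + 217.0 + 0.850×(21.9−-26.1) = 285.92 kJ/kg
Q = 95.8 kJ/min = 1.5967 kJ/s = 5748 kJ/h
ṁ = Q/Δh = 5748 / 285.92 = 20.104 kg/h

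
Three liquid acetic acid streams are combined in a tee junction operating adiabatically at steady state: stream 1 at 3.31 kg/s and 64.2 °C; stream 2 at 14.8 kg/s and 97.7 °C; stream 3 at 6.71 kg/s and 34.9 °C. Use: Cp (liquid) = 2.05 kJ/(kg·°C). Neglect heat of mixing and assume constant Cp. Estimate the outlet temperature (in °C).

T_out = 76.3 °C

Adiabatic, steady state ⇒ Σ ṁᵢCp,ᵢ(T_out − Tᵢ) = 0
Σ ṁᵢCp,ᵢTᵢ = 3.31×2.05×64.2 + 14.8×2.05×97.7 + 6.71×2.05×34.9 = 3879.9
Σ ṁᵢCp,ᵢ = 3.31×2.05 + 14.8×2.05 + 6.71×2.05 = 50.881
T_out = 3879.9 / 50.881 = 76.255 °C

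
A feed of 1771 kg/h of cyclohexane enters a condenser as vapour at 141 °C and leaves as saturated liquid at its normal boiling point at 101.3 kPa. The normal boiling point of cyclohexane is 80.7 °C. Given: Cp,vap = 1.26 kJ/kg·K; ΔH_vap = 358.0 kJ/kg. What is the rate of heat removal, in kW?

vapour 141→80.7 °C: -75.978 kJ/kg
condensation at 80.7 °C: -358 kJ/kg
Δh = -75.978 + -358 = -433.98 kJ/kg
Q = ṁ·Δh = 1771 kg/h × -433.98 kJ/kg = -768580 kJ/h
|Q| = 213.49 kW

Q_c = 213 kW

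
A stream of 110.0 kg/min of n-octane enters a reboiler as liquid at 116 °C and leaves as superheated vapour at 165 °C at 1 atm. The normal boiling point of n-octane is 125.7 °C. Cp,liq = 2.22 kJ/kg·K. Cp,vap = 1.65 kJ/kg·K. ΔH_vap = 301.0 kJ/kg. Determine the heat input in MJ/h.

Q = 2560 MJ/h

liquid 116→125.7 °C: 21.534 kJ/kg
vaporisation at 125.7 °C: 301 kJ/kg
vapour 125.7→165 °C: 64.845 kJ/kg
Δh = 21.534 + 301 + 64.845 = 387.38 kJ/kg
Q = ṁ·Δh = 110.0 kg/min × 387.38 kJ/kg = 42612 kJ/min
|Q| = 710.19 kW = 2556.7 MJ/h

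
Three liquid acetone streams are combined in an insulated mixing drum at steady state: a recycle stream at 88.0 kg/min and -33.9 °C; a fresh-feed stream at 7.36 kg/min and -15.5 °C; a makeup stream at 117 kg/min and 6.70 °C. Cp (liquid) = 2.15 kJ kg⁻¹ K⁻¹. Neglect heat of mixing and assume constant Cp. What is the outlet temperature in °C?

Adiabatic, steady state ⇒ Σ ṁᵢCp,ᵢ(T_out − Tᵢ) = 0
Σ ṁᵢCp,ᵢTᵢ = 88.0×2.15×-33.9 + 7.36×2.15×-15.5 + 117×2.15×6.70 = -4973.8
Σ ṁᵢCp,ᵢ = 88.0×2.15 + 7.36×2.15 + 117×2.15 = 456.57
T_out = -4973.8 / 456.57 = -10.894 °C

T_out = -10.9 °C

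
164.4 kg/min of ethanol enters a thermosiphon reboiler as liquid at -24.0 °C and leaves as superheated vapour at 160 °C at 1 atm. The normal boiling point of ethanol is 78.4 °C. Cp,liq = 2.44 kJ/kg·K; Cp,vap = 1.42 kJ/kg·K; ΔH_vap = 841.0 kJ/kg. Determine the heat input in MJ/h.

Q = 11900 MJ/h

liquid -24.0→78.4 °C: 249.86 kJ/kg
vaporisation at 78.4 °C: 841 kJ/kg
vapour 78.4→160 °C: 115.87 kJ/kg
Δh = 249.86 + 841 + 115.87 = 1206.7 kJ/kg
Q = ṁ·Δh = 164.4 kg/min × 1206.7 kJ/kg = 198390 kJ/min
|Q| = 3306.4 kW = 11903 MJ/h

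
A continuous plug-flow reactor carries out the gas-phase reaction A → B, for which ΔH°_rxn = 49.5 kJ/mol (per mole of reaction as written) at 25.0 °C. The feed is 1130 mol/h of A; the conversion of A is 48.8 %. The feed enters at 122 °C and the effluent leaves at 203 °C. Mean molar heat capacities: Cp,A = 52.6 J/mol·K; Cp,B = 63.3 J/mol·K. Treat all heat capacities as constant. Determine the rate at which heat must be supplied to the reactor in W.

Extent of reaction ξ = 0.488 × 1130 = 551.44 mol/h
Reaction term: ξ·ΔH°_rxn = 551.44 × 49.5 = 27296 kJ/h
Sensible, feed 122→25 °C: -5765.5 kJ/h
Outlet flows (mol/h): A 578.56, B 551.44
Sensible, products 25→203 °C: 11630 kJ/h
Q = ΔH = 33161 kJ/h = 9.2114 kW
Heat supplied = 9211.4 W

Q_in = 9210 W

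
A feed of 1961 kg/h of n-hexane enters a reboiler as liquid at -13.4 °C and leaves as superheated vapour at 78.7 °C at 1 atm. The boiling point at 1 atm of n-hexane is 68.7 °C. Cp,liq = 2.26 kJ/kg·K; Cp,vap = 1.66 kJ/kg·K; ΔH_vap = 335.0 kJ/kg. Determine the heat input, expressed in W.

liquid -13.4→68.7 °C: 185.55 kJ/kg
vaporisation at 68.7 °C: 335 kJ/kg
vapour 68.7→78.7 °C: 16.6 kJ/kg
Δh = 185.55 + 335 + 16.6 = 537.15 kJ/kg
Q = ṁ·Δh = 1961 kg/h × 537.15 kJ/kg = 1.0533e+06 kJ/h
|Q| = 292.6 kW = 292600 W

Q = 293000 W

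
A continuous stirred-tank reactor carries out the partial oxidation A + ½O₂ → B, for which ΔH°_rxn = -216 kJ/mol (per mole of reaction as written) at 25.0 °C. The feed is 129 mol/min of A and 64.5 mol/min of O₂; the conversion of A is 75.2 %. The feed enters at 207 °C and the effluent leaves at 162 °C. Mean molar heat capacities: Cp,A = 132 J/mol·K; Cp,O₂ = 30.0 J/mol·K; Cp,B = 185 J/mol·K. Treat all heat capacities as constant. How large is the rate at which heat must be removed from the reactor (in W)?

Extent of reaction ξ = 0.752 × 129 = 97.008 mol/min
Reaction term: ξ·ΔH°_rxn = 97.008 × -216 = -20954 kJ/min
Sensible, feed 207→25 °C: -3451.3 kJ/min
Outlet flows (mol/min): A 31.992, O₂ 15.996, B 97.008
Sensible, products 25→162 °C: 3103 kJ/min
Q = ΔH = -21302 kJ/min = -355.03 kW
Heat removed = 355030 W

Q_out = 355000 W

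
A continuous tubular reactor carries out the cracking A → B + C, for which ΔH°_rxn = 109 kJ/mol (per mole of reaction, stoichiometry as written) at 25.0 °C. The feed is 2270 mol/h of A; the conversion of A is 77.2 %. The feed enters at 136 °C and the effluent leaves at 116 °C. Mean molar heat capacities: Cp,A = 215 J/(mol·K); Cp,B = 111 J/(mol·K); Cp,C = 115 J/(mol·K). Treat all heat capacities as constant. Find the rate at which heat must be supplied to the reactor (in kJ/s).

Q_in = 50.8 kJ/s

Extent of reaction ξ = 0.772 × 2270 = 1752.4 mol/h
Reaction term: ξ·ΔH°_rxn = 1752.4 × 109 = 191020 kJ/h
Sensible, feed 136→25 °C: -54174 kJ/h
Outlet flows (mol/h): A 517.56, B 1752.4, C 1752.4
Sensible, products 25→116 °C: 46167 kJ/h
Q = ΔH = 183010 kJ/h = 50.836 kW
Heat supplied = 50.836 kJ/s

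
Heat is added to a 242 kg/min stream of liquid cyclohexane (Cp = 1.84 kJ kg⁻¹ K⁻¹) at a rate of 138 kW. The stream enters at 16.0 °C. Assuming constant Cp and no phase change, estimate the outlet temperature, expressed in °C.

Q = 138 kW = 8280 kJ/min
ΔT = Q/(ṁ·Cp) = 8280/(242×1.84) = 18.595 K
T_out = 16.0 + 18.595 = 34.595 °C

T_out = 34.6 °C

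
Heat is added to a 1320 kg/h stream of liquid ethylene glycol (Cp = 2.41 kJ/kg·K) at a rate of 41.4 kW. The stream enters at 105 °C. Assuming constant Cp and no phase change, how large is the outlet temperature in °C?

Q = 41.4 kW = 149040 kJ/h
ΔT = Q/(ṁ·Cp) = 149040/(1320×2.41) = 46.85 K
T_out = 105 + 46.85 = 151.85 °C

T_out = 152 °C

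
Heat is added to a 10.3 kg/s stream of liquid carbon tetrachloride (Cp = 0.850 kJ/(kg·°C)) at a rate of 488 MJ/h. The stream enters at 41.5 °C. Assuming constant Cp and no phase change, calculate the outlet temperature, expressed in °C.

T_out = 57.0 °C

Q = 488 MJ/h = 135.56 kJ/s
ΔT = Q/(ṁ·Cp) = 135.56/(10.3×0.850) = 15.483 K
T_out = 41.5 + 15.483 = 56.983 °C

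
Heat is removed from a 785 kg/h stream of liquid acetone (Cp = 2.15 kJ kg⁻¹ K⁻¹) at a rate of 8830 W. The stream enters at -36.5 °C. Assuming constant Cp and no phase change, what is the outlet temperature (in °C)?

T_out = -55.3 °C

Q = 8830 W = 31788 kJ/h
ΔT = Q/(ṁ·Cp) = 31788/(785×2.15) = 18.835 K
T_out = -36.5 − 18.835 = -55.335 °C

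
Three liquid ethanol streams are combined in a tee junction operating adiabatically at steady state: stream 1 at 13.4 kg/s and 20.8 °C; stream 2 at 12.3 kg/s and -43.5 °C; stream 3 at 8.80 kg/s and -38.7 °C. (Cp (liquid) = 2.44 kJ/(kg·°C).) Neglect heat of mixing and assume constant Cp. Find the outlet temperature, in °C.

Energy balance with Q = 0: Σ ṁᵢCp,ᵢ(T_out − Tᵢ) = 0
Σ ṁᵢCp,ᵢTᵢ = 13.4×2.44×20.8 + 12.3×2.44×-43.5 + 8.80×2.44×-38.7 = -1456.4
Σ ṁᵢCp,ᵢ = 13.4×2.44 + 12.3×2.44 + 8.80×2.44 = 84.18
T_out = -1456.4 / 84.18 = -17.301 °C

T_out = -17.3 °C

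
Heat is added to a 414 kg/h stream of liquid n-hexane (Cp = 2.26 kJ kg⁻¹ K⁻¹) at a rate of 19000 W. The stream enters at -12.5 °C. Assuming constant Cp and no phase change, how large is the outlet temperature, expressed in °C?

T_out = 60.6 °C

Q = 19000 W = 68400 kJ/h
ΔT = Q/(ṁ·Cp) = 68400/(414×2.26) = 73.105 K
T_out = -12.5 + 73.105 = 60.605 °C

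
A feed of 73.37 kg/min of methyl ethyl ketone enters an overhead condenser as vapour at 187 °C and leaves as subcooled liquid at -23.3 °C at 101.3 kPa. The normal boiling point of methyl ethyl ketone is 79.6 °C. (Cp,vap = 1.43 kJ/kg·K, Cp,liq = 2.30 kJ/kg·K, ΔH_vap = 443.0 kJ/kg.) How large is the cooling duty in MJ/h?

vapour 187→79.6 °C: -153.58 kJ/kg
condensation at 79.6 °C: -443 kJ/kg
liquid 79.6→-23.3 °C: -236.67 kJ/kg
Δh = -153.58 + -443 + -236.67 = -833.25 kJ/kg
Q = ṁ·Δh = 73.37 kg/min × -833.25 kJ/kg = -61136 kJ/min
|Q| = 1018.9 kW = 3668.1 MJ/h

Q_c = 3670 MJ/h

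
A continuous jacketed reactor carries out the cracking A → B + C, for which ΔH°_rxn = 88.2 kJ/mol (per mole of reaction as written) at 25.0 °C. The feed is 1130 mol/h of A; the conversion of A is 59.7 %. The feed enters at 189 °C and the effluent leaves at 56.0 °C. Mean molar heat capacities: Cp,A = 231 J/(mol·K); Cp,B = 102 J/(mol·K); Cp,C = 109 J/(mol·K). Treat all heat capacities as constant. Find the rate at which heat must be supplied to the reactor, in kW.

Q_in = 6.77 kW

Extent of reaction ξ = 0.597 × 1130 = 674.61 mol/h
Reaction term: ξ·ΔH°_rxn = 674.61 × 88.2 = 59501 kJ/h
Sensible, feed 189→25 °C: -42809 kJ/h
Outlet flows (mol/h): A 455.39, B 674.61, C 674.61
Sensible, products 25→56.0 °C: 7673.7 kJ/h
Q = ΔH = 24365 kJ/h = 6.7682 kW
Heat supplied = 6.7682 kW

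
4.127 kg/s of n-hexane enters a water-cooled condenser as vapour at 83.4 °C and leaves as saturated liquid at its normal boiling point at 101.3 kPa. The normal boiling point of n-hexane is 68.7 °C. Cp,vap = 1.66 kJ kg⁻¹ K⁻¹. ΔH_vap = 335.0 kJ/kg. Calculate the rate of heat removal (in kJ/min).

vapour 83.4→68.7 °C: -24.402 kJ/kg
condensation at 68.7 °C: -335 kJ/kg
Δh = -24.402 + -335 = -359.4 kJ/kg
Q = ṁ·Δh = 4.127 kg/s × -359.4 kJ/kg = -1483.3 kJ/s
|Q| = 1483.3 kW = 88995 kJ/min

Q_c = 89000 kJ/min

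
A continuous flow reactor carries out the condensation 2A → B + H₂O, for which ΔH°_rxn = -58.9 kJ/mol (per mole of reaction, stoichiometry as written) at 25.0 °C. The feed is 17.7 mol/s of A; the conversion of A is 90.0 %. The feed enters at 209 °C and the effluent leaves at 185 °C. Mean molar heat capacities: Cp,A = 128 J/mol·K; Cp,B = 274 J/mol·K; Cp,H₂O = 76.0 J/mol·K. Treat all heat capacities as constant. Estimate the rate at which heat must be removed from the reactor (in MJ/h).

Q_out = 1450 MJ/h

Extent of reaction ξ = 0.900 × 17.7 / 2 = 7.965 mol/s
Reaction term: ξ·ΔH°_rxn = 7.965 × -58.9 = -469.14 kJ/s
Sensible, feed 209→25 °C: -416.87 kJ/s
Outlet flows (mol/s): A 1.77, B 7.965, H₂O 7.965
Sensible, products 25→185 °C: 482.29 kJ/s
Q = ΔH = -403.72 kJ/s = -403.72 kW
Heat removed = 1453.4 MJ/h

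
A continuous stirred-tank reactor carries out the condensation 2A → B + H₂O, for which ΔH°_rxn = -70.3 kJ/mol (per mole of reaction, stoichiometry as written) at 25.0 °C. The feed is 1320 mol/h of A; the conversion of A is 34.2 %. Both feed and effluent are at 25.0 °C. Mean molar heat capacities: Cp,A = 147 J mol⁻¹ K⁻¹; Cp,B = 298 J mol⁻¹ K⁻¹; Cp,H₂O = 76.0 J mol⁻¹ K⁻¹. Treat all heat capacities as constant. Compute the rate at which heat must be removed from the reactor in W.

Extent of reaction ξ = 0.342 × 1320 / 2 = 225.72 mol/h
Reaction term: ξ·ΔH°_rxn = 225.72 × -70.3 = -15868 kJ/h
Q = ΔH = -15868 kJ/h = -4.4078 kW
Heat removed = 4407.8 W

Q_out = 4410 W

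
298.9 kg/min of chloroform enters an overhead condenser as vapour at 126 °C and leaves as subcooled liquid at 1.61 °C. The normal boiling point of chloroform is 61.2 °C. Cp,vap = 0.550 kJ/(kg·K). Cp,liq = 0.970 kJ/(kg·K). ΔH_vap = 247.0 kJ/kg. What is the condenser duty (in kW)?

Q_c = 1700 kW

vapour 126→61.2 °C: -35.64 kJ/kg
condensation at 61.2 °C: -247 kJ/kg
liquid 61.2→1.61 °C: -57.802 kJ/kg
Δh = -35.64 + -247 + -57.802 = -340.44 kJ/kg
Q = ṁ·Δh = 298.9 kg/min × -340.44 kJ/kg = -101760 kJ/min
|Q| = 1696 kW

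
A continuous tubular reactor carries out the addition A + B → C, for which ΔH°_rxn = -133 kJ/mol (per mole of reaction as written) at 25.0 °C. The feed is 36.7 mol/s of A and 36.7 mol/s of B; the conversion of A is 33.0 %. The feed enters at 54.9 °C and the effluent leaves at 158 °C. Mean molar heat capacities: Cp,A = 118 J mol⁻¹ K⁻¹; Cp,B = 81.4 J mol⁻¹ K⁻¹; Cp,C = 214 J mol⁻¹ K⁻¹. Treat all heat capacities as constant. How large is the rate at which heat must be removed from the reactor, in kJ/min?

Extent of reaction ξ = 0.330 × 36.7 = 12.111 mol/s
Reaction term: ξ·ΔH°_rxn = 12.111 × -133 = -1610.8 kJ/s
Sensible, feed 54.9→25 °C: -218.81 kJ/s
Outlet flows (mol/s): A 24.589, B 24.589, C 12.111
Sensible, products 25→158 °C: 996.81 kJ/s
Q = ΔH = -832.76 kJ/s = -832.76 kW
Heat removed = 49966 kJ/min

Q_out = 50000 kJ/min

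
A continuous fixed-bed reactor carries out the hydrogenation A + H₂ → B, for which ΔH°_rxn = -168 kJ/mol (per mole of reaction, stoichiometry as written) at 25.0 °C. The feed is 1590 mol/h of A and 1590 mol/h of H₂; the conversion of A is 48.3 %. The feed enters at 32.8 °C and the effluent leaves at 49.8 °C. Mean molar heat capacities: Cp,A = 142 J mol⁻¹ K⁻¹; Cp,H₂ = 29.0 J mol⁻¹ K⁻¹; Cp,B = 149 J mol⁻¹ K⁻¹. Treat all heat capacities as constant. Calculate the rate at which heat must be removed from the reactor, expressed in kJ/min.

Q_out = 2080 kJ/min

Extent of reaction ξ = 0.483 × 1590 = 767.97 mol/h
Reaction term: ξ·ΔH°_rxn = 767.97 × -168 = -129020 kJ/h
Sensible, feed 32.8→25 °C: -2120.7 kJ/h
Outlet flows (mol/h): A 822.03, H₂ 822.03, B 767.97
Sensible, products 25→49.8 °C: 6323.9 kJ/h
Q = ΔH = -124820 kJ/h = -34.671 kW
Heat removed = 2080.3 kJ/min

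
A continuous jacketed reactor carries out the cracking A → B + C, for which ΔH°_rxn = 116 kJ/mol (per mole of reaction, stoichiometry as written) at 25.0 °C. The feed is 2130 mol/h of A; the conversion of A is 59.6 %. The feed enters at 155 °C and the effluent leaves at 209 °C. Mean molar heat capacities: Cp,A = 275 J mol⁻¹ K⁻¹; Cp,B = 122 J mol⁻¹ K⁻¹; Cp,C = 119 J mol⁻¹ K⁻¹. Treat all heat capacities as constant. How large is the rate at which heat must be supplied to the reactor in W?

Extent of reaction ξ = 0.596 × 2130 = 1269.5 mol/h
Reaction term: ξ·ΔH°_rxn = 1269.5 × 116 = 147260 kJ/h
Sensible, feed 155→25 °C: -76148 kJ/h
Outlet flows (mol/h): A 860.52, B 1269.5, C 1269.5
Sensible, products 25→209 °C: 99836 kJ/h
Q = ΔH = 170950 kJ/h = 47.486 kW
Heat supplied = 47486 W

Q_in = 47500 W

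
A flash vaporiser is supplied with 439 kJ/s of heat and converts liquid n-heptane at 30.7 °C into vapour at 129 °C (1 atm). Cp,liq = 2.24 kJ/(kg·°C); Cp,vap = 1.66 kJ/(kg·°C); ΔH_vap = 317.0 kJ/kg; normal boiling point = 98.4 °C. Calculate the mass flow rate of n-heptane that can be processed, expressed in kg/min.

Δh = 2.24×(98.4−30.7) + 317.0 + 1.66×(129−98.4) = 519.44 kJ/kg
Q = 439 kJ/s = 439 kJ/s = 26340 kJ/min
ṁ = Q/Δh = 26340 / 519.44 = 50.708 kg/min

ṁ = 50.7 kg/min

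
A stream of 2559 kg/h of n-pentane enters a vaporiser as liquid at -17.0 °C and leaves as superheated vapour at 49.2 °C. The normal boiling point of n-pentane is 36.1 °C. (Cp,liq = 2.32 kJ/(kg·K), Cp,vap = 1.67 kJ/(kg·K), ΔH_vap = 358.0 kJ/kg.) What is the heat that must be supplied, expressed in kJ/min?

Q = 21500 kJ/min

liquid -17.0→36.1 °C: 123.19 kJ/kg
vaporisation at 36.1 °C: 358 kJ/kg
vapour 36.1→49.2 °C: 21.877 kJ/kg
Δh = 123.19 + 358 + 21.877 = 503.07 kJ/kg
Q = ṁ·Δh = 2559 kg/h × 503.07 kJ/kg = 1.2874e+06 kJ/h
|Q| = 357.6 kW = 21456 kJ/min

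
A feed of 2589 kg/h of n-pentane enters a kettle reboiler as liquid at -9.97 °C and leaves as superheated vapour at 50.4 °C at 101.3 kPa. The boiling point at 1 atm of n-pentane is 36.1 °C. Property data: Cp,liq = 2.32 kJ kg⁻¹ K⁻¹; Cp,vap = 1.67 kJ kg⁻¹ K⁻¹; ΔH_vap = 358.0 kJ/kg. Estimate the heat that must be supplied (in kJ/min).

liquid -9.97→36.1 °C: 106.88 kJ/kg
vaporisation at 36.1 °C: 358 kJ/kg
vapour 36.1→50.4 °C: 23.881 kJ/kg
Δh = 106.88 + 358 + 23.881 = 488.76 kJ/kg
Q = ṁ·Δh = 2589 kg/h × 488.76 kJ/kg = 1.2654e+06 kJ/h
|Q| = 351.5 kW = 21090 kJ/min

Q = 21100 kJ/min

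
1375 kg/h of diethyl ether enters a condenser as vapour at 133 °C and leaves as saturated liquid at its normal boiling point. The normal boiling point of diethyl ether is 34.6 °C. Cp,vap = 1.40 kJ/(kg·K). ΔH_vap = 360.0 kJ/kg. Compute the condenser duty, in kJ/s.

Q_c = 190 kJ/s

vapour 133→34.6 °C: -137.76 kJ/kg
condensation at 34.6 °C: -360 kJ/kg
Δh = -137.76 + -360 = -497.76 kJ/kg
Q = ṁ·Δh = 1375 kg/h × -497.76 kJ/kg = -684420 kJ/h
|Q| = 190.12 kW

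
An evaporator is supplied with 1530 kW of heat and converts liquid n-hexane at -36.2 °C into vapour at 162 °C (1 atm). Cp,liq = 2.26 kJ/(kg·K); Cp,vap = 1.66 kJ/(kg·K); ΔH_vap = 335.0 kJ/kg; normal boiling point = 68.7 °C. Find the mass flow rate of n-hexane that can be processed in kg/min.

Δh = 2.26×(68.7−-36.2) + 335.0 + 1.66×(162−68.7) = 726.95 kJ/kg
Q = 1530 kW = 1530 kJ/s = 91800 kJ/min
ṁ = Q/Δh = 91800 / 726.95 = 126.28 kg/min

ṁ = 126 kg/min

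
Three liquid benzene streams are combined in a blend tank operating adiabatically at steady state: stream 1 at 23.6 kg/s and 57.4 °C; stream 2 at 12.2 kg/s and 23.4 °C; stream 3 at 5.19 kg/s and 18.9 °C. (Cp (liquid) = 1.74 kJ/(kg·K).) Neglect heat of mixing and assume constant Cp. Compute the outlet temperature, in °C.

T_out = 42.4 °C

No heat crosses the boundary, so H_out = H_in.
T_out = Σ ṁᵢCp,ᵢTᵢ / Σ ṁᵢCp,ᵢ
      = 3024.5 / 71.323 = 42.406 °C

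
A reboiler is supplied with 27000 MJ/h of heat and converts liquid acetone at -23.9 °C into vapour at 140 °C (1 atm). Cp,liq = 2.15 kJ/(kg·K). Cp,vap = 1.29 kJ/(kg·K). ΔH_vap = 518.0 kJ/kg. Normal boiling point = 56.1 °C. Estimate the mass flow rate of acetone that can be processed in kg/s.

ṁ = 9.40 kg/s

Δh = 2.15×(56.1−-23.9) + 518.0 + 1.29×(140−56.1) = 798.23 kJ/kg
Q = 27000 MJ/h = 7500 kJ/s = 7500 kJ/s
ṁ = Q/Δh = 7500 / 798.23 = 9.3958 kg/s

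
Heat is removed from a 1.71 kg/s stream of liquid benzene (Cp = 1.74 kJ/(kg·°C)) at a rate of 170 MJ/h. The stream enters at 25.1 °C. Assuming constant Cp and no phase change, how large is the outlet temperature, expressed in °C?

T_out = 9.23 °C

Q = 170 MJ/h = 47.222 kJ/s
ΔT = Q/(ṁ·Cp) = 47.222/(1.71×1.74) = 15.871 K
T_out = 25.1 − 15.871 = 9.2291 °C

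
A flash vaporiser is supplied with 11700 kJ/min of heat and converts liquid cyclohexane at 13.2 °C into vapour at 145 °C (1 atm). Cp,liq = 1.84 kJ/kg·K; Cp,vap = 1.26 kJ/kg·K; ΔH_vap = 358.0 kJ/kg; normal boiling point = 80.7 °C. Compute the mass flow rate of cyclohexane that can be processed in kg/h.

Δh = 1.84×(80.7−13.2) + 358.0 + 1.26×(145−80.7) = 563.22 kJ/kg
Q = 11700 kJ/min = 195 kJ/s = 702000 kJ/h
ṁ = Q/Δh = 702000 / 563.22 = 1246.4 kg/h

ṁ = 1250 kg/h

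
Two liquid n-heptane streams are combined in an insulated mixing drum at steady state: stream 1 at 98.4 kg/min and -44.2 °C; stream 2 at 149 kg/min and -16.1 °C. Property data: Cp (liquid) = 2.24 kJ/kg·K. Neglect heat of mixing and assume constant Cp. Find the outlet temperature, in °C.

T_out = -27.3 °C

Energy balance with Q = 0: Σ ṁᵢCp,ᵢ(T_out − Tᵢ) = 0
T_out = Σ ṁᵢCp,ᵢTᵢ / Σ ṁᵢCp,ᵢ
      = -15116 / 554.18 = -27.276 °C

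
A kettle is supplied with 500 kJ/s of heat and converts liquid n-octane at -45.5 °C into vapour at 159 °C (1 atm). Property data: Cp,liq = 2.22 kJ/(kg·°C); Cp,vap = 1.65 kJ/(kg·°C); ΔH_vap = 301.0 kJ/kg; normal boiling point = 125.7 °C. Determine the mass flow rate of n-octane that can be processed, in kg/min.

ṁ = 40.8 kg/min

Δh = 2.22×(125.7−-45.5) + 301.0 + 1.65×(159−125.7) = 736.01 kJ/kg
Q = 500 kJ/s = 500 kJ/s = 30000 kJ/min
ṁ = Q/Δh = 30000 / 736.01 = 40.76 kg/min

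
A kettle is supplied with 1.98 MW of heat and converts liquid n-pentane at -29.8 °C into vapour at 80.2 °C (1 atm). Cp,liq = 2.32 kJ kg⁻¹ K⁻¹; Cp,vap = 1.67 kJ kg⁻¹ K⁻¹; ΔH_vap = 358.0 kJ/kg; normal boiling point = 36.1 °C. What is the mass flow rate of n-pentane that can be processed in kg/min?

ṁ = 203 kg/min

Δh = 2.32×(36.1−-29.8) + 358.0 + 1.67×(80.2−36.1) = 584.54 kJ/kg
Q = 1.98 MW = 1980 kJ/s = 118800 kJ/min
ṁ = Q/Δh = 118800 / 584.54 = 203.24 kg/min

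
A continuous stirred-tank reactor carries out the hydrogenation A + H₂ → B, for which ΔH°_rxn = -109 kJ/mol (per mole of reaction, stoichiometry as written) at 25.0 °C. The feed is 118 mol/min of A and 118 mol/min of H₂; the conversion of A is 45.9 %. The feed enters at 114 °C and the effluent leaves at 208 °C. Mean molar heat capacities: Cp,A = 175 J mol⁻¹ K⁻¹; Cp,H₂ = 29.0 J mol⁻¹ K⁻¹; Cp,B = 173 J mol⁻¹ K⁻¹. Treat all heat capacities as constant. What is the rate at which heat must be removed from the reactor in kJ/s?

Q_out = 65.8 kJ/s

Extent of reaction ξ = 0.459 × 118 = 54.162 mol/min
Reaction term: ξ·ΔH°_rxn = 54.162 × -109 = -5903.7 kJ/min
Sensible, feed 114→25 °C: -2142.4 kJ/min
Outlet flows (mol/min): A 63.838, H₂ 63.838, B 54.162
Sensible, products 25→208 °C: 4097.9 kJ/min
Q = ΔH = -3948.2 kJ/min = -65.803 kW
Heat removed = 65.803 kJ/s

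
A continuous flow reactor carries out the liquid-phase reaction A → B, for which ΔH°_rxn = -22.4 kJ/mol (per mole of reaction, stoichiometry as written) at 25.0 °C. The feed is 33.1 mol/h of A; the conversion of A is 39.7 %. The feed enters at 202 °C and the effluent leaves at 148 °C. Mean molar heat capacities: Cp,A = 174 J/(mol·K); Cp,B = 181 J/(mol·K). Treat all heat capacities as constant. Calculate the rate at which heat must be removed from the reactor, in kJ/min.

Q_out = 9.90 kJ/min

Extent of reaction ξ = 0.397 × 33.1 = 13.141 mol/h
Reaction term: ξ·ΔH°_rxn = 13.141 × -22.4 = -294.35 kJ/h
Sensible, feed 202→25 °C: -1019.4 kJ/h
Outlet flows (mol/h): A 19.959, B 13.141
Sensible, products 25→148 °C: 719.72 kJ/h
Q = ΔH = -594.05 kJ/h = -0.16501 kW
Heat removed = 9.9008 kJ/min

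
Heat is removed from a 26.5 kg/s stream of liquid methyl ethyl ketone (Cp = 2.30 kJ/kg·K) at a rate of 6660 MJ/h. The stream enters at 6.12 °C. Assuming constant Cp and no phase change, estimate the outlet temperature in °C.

T_out = -24.2 °C

Q = 6660 MJ/h = 1850 kJ/s
ΔT = Q/(ṁ·Cp) = 1850/(26.5×2.30) = 30.353 K
T_out = 6.12 − 30.353 = -24.233 °C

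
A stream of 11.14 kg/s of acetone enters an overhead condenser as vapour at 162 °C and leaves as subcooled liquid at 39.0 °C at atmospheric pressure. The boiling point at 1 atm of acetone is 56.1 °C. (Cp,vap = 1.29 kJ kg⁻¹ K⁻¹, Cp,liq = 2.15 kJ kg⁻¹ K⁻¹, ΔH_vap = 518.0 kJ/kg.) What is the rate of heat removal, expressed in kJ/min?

vapour 162→56.1 °C: -136.61 kJ/kg
condensation at 56.1 °C: -518 kJ/kg
liquid 56.1→39.0 °C: -36.765 kJ/kg
Δh = -136.61 + -518 + -36.765 = -691.38 kJ/kg
Q = ṁ·Δh = 11.14 kg/s × -691.38 kJ/kg = -7701.9 kJ/s
|Q| = 7701.9 kW = 462120 kJ/min

Q_c = 462000 kJ/min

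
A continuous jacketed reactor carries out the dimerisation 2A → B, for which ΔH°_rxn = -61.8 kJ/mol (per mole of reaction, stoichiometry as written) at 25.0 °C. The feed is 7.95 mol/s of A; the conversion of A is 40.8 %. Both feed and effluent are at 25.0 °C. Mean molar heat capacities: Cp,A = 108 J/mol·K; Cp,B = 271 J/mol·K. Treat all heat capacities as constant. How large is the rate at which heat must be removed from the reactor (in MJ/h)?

Q_out = 361 MJ/h

Extent of reaction ξ = 0.408 × 7.95 / 2 = 1.6218 mol/s
Reaction term: ξ·ΔH°_rxn = 1.6218 × -61.8 = -100.23 kJ/s
Q = ΔH = -100.23 kJ/s = -100.23 kW
Heat removed = 360.82 MJ/h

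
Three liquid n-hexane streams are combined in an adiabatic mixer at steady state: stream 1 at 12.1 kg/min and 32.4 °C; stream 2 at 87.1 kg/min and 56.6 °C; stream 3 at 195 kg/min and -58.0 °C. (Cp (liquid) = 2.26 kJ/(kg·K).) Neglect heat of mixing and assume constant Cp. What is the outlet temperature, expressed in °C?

Energy balance with Q = 0: Σ ṁᵢCp,ᵢ(T_out − Tᵢ) = 0
Σ ṁᵢCp,ᵢTᵢ = 12.1×2.26×32.4 + 87.1×2.26×56.6 + 195×2.26×-58.0 = -13533
Σ ṁᵢCp,ᵢ = 12.1×2.26 + 87.1×2.26 + 195×2.26 = 664.89
T_out = -13533 / 664.89 = -20.354 °C

T_out = -20.4 °C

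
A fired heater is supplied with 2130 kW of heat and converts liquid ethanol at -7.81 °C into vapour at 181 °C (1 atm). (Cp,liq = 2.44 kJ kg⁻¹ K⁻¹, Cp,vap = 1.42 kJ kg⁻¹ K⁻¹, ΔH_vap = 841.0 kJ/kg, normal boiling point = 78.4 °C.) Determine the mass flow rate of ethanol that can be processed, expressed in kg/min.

ṁ = 107 kg/min

Δh = 2.44×(78.4−-7.81) + 841.0 + 1.42×(181−78.4) = 1197 kJ/kg
Q = 2130 kW = 2130 kJ/s = 127800 kJ/min
ṁ = Q/Δh = 127800 / 1197 = 106.76 kg/min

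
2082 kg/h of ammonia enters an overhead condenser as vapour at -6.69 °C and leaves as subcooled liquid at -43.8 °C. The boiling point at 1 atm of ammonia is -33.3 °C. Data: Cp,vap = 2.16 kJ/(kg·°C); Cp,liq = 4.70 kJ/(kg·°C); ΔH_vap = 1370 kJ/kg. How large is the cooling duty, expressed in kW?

vapour -6.69→-33.3 °C: -57.478 kJ/kg
condensation at -33.3 °C: -1370 kJ/kg
liquid -33.3→-43.8 °C: -49.35 kJ/kg
Δh = -57.478 + -1370 + -49.35 = -1476.8 kJ/kg
Q = ṁ·Δh = 2082 kg/h × -1476.8 kJ/kg = -3.0748e+06 kJ/h
|Q| = 854.1 kW

Q_c = 854 kW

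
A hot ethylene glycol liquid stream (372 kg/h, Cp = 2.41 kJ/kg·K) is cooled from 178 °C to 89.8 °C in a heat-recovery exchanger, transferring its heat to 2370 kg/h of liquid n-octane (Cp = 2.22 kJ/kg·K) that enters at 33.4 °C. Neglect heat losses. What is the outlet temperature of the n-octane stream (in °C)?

Heat released by hot stream: Q = 372 × 2.41 × (178 − 89.8) = 79073 kJ/h
Energy balance on cold side (adiabatic exchanger): Q = ṁ_c·Cp_c·(T_c,out − T_c,in)
T_c,out = 33.4 + 79073/(2370 × 2.22) = 48.429 °C

T_c,out = 48.4 °C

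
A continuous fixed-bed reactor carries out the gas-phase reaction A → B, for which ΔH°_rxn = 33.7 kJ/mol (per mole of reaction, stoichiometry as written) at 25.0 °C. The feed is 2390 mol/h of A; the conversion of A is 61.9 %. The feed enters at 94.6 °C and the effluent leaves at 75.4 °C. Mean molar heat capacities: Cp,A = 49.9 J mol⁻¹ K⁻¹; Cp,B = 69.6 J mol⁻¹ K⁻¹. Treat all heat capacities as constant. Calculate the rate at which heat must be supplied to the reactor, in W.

Extent of reaction ξ = 0.619 × 2390 = 1479.4 mol/h
Reaction term: ξ·ΔH°_rxn = 1479.4 × 33.7 = 49856 kJ/h
Sensible, feed 94.6→25 °C: -8300.6 kJ/h
Outlet flows (mol/h): A 910.59, B 1479.4
Sensible, products 25→75.4 °C: 7479.6 kJ/h
Q = ΔH = 49035 kJ/h = 13.621 kW
Heat supplied = 13621 W

Q_in = 13600 W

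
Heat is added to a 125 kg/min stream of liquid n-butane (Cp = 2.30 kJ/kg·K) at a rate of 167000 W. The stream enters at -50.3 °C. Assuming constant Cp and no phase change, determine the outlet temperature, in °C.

T_out = -15.4 °C

Q = 167000 W = 10020 kJ/min
ΔT = Q/(ṁ·Cp) = 10020/(125×2.30) = 34.852 K
T_out = -50.3 + 34.852 = -15.448 °C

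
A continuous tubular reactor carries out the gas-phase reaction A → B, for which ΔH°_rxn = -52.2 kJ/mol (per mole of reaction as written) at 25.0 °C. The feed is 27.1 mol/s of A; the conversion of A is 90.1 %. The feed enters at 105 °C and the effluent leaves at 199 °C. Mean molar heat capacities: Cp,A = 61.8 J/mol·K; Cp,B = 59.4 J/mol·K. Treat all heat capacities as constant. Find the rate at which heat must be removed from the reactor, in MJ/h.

Q_out = 4060 MJ/h

Extent of reaction ξ = 0.901 × 27.1 = 24.417 mol/s
Reaction term: ξ·ΔH°_rxn = 24.417 × -52.2 = -1274.6 kJ/s
Sensible, feed 105→25 °C: -133.98 kJ/s
Outlet flows (mol/s): A 2.6829, B 24.417
Sensible, products 25→199 °C: 281.22 kJ/s
Q = ΔH = -1127.3 kJ/s = -1127.3 kW
Heat removed = 4058.4 MJ/h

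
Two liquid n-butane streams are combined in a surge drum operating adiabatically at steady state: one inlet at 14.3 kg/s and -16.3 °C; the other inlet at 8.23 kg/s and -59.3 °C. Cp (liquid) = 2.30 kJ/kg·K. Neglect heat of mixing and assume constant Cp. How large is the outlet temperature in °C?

Adiabatic, steady state ⇒ Σ ṁᵢCp,ᵢ(T_out − Tᵢ) = 0
T_out = Σ ṁᵢCp,ᵢTᵢ / Σ ṁᵢCp,ᵢ
      = -1658.6 / 51.819 = -32.008 °C

T_out = -32.0 °C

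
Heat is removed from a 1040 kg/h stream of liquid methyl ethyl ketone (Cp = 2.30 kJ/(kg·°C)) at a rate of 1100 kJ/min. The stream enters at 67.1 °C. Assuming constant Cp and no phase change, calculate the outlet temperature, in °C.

Q = 1100 kJ/min = 66000 kJ/h
ΔT = Q/(ṁ·Cp) = 66000/(1040×2.30) = 27.592 K
T_out = 67.1 − 27.592 = 39.508 °C

T_out = 39.5 °C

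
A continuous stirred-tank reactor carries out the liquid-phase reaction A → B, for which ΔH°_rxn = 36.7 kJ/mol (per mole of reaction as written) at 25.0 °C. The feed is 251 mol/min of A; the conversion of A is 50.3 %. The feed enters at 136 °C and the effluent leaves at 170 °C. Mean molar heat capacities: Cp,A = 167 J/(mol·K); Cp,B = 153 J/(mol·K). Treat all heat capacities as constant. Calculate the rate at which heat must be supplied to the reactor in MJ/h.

Extent of reaction ξ = 0.503 × 251 = 126.25 mol/min
Reaction term: ξ·ΔH°_rxn = 126.25 × 36.7 = 4633.5 kJ/min
Sensible, feed 136→25 °C: -4652.8 kJ/min
Outlet flows (mol/min): A 124.75, B 126.25
Sensible, products 25→170 °C: 5821.7 kJ/min
Q = ΔH = 5802.4 kJ/min = 96.706 kW
Heat supplied = 348.14 MJ/h

Q_in = 348 MJ/h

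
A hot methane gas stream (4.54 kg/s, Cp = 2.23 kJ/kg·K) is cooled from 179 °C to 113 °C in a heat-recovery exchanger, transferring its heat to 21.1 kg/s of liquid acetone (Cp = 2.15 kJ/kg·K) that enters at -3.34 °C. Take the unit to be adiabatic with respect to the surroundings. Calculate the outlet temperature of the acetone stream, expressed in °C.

Heat released by hot stream: Q = 4.54 × 2.23 × (179 − 113) = 668.2 kJ/s
Energy balance on cold side (adiabatic exchanger): Q = ṁ_c·Cp_c·(T_c,out − T_c,in)
T_c,out = -3.34 + 668.2/(21.1 × 2.15) = 11.389 °C

T_c,out = 11.4 °C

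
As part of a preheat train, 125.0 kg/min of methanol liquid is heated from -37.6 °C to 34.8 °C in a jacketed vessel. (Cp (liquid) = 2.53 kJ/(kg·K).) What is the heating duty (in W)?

Q = 382000 W

Q = ṁ·Cp·ΔT = 125.0 × 2.53 × (34.8 − -37.6) = 22896 kJ/min
Converting: 22896 / 60 s = 381.61 kW
Heating duty = 381610 W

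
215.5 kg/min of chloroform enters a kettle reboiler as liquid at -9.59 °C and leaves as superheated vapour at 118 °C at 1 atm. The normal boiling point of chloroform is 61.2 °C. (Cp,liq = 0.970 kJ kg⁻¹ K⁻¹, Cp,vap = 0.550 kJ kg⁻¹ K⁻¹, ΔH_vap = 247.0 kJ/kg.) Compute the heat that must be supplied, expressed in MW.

liquid -9.59→61.2 °C: 68.666 kJ/kg
vaporisation at 61.2 °C: 247 kJ/kg
vapour 61.2→118 °C: 31.24 kJ/kg
Δh = 68.666 + 247 + 31.24 = 346.91 kJ/kg
Q = ṁ·Δh = 215.5 kg/min × 346.91 kJ/kg = 74758 kJ/min
|Q| = 1246 kW = 1.246 MW

Q = 1.25 MW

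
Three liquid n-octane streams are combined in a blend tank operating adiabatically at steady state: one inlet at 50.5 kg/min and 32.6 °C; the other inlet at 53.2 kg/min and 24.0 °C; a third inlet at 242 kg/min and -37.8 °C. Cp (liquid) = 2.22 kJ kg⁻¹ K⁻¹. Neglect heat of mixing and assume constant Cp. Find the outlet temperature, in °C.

No heat crosses the boundary, so H_out = H_in.
T_out = Σ ṁᵢCp,ᵢTᵢ / Σ ṁᵢCp,ᵢ
      = -13818 / 767.45 = -18.005 °C

T_out = -18.0 °C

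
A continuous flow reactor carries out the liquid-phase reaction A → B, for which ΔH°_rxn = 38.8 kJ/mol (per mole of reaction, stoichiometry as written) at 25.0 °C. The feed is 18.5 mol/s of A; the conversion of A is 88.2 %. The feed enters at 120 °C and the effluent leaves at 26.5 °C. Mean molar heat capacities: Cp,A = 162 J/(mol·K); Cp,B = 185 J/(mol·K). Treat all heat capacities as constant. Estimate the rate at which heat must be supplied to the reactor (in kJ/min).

Q_in = 21200 kJ/min

Extent of reaction ξ = 0.882 × 18.5 = 16.317 mol/s
Reaction term: ξ·ΔH°_rxn = 16.317 × 38.8 = 633.1 kJ/s
Sensible, feed 120→25 °C: -284.71 kJ/s
Outlet flows (mol/s): A 2.183, B 16.317
Sensible, products 25→26.5 °C: 5.0584 kJ/s
Q = ΔH = 353.44 kJ/s = 353.44 kW
Heat supplied = 21207 kJ/min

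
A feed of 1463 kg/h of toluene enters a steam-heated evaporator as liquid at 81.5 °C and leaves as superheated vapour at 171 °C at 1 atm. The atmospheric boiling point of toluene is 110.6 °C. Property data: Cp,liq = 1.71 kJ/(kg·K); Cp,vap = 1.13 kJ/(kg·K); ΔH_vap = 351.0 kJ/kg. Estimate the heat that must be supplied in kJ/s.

Q = 191 kJ/s

liquid 81.5→110.6 °C: 49.761 kJ/kg
vaporisation at 110.6 °C: 351 kJ/kg
vapour 110.6→171 °C: 68.252 kJ/kg
Δh = 49.761 + 351 + 68.252 = 469.01 kJ/kg
Q = ṁ·Δh = 1463 kg/h × 469.01 kJ/kg = 686170 kJ/h
|Q| = 190.6 kW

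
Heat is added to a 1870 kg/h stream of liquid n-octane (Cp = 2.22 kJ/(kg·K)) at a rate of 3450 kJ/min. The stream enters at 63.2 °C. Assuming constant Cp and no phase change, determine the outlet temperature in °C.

Q = 3450 kJ/min = 207000 kJ/h
ΔT = Q/(ṁ·Cp) = 207000/(1870×2.22) = 49.863 K
T_out = 63.2 + 49.863 = 113.06 °C

T_out = 113 °C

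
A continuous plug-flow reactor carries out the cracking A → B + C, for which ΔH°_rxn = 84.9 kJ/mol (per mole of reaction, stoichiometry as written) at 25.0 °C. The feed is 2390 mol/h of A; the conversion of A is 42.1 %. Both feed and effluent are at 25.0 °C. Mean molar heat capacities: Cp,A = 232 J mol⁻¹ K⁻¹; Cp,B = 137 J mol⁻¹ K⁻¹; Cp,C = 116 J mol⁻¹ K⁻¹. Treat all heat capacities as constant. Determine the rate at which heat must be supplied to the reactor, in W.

Q_in = 23700 W

Extent of reaction ξ = 0.421 × 2390 = 1006.2 mol/h
Reaction term: ξ·ΔH°_rxn = 1006.2 × 84.9 = 85426 kJ/h
Q = ΔH = 85426 kJ/h = 23.729 kW
Heat supplied = 23729 W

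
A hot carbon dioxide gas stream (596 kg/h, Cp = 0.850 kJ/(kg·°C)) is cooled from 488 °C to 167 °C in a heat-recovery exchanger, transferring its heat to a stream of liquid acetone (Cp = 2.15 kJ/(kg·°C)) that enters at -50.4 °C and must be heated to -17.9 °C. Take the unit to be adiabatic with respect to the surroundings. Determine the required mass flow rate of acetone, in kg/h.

Heat released by hot stream: Q = 596 × 0.850 × (488 − 167) = 162620 kJ/h
Energy balance on cold side (adiabatic exchanger): Q = ṁ_c·Cp_c·(T_c,out − T_c,in)
ṁ_c = 162620 / [2.15 × (-17.9 − -50.4)] = 2327.3 kg/h

ṁ_c = 2330 kg/h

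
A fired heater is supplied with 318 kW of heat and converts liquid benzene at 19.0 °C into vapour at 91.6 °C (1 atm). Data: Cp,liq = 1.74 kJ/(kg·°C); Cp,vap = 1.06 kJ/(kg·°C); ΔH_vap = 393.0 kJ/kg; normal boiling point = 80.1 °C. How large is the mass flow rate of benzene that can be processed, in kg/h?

ṁ = 2240 kg/h

Δh = 1.74×(80.1−19.0) + 393.0 + 1.06×(91.6−80.1) = 511.5 kJ/kg
Q = 318 kW = 318 kJ/s = 1.1448e+06 kJ/h
ṁ = Q/Δh = 1.1448e+06 / 511.5 = 2238.1 kg/h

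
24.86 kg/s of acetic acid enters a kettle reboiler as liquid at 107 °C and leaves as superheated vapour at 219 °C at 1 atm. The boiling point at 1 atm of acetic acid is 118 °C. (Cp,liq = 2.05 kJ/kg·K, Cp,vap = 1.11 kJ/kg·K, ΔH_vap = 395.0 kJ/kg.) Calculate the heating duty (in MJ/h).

Q = 47400 MJ/h

liquid 107→118 °C: 22.55 kJ/kg
vaporisation at 118 °C: 395 kJ/kg
vapour 118→219 °C: 112.11 kJ/kg
Δh = 22.55 + 395 + 112.11 = 529.66 kJ/kg
Q = ṁ·Δh = 24.86 kg/s × 529.66 kJ/kg = 13167 kJ/s
|Q| = 13167 kW = 47402 MJ/h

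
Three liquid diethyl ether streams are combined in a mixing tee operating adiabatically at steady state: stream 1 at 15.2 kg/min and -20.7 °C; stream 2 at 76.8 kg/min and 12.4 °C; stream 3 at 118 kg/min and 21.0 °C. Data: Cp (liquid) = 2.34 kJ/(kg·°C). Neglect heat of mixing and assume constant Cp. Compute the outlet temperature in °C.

Adiabatic, steady state ⇒ Σ ṁᵢCp,ᵢ(T_out − Tᵢ) = 0
T_out = Σ ṁᵢCp,ᵢTᵢ / Σ ṁᵢCp,ᵢ
      = 7290.7 / 491.4 = 14.837 °C

T_out = 14.8 °C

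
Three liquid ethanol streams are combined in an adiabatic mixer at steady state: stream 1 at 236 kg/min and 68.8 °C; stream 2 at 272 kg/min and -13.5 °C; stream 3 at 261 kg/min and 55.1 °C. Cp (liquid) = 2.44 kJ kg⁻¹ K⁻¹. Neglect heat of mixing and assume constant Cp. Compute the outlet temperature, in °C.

T_out = 35.0 °C

No heat crosses the boundary, so H_out = H_in.
T_out = Σ ṁᵢCp,ᵢTᵢ / Σ ṁᵢCp,ᵢ
      = 65748 / 1876.4 = 35.04 °C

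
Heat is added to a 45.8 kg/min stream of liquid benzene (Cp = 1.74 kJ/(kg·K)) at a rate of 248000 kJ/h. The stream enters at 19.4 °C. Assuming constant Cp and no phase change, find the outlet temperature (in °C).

T_out = 71.3 °C

Q = 248000 kJ/h = 4133.3 kJ/min
ΔT = Q/(ṁ·Cp) = 4133.3/(45.8×1.74) = 51.866 K
T_out = 19.4 + 51.866 = 71.266 °C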